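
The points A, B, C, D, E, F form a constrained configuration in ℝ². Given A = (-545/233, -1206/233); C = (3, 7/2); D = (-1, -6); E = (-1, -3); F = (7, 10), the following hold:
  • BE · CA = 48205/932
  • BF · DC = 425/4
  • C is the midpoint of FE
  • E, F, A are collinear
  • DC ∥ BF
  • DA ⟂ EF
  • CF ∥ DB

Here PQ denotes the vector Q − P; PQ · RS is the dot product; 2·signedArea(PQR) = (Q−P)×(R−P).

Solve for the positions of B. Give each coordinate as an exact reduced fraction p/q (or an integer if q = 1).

B = (3, 1/2)

1. B_x = 3  [DC ∥ BF ∩ CF ∥ DB]
2. B_y = 1/2  [DC ∥ BF ∩ CF ∥ DB]
   → B = (3, 1/2)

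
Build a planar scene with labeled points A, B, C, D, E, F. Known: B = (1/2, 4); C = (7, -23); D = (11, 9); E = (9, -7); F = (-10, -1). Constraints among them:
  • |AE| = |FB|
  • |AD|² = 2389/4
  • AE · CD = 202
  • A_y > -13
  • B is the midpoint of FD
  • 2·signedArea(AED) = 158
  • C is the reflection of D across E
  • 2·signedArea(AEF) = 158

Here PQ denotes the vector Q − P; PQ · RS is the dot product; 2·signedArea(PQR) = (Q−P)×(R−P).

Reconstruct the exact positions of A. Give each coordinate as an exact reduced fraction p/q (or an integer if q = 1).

A = (-3/2, -12)

1. A_x = -3/2  [2·signedArea(AEF) = 158 ∩ AE · CD = 202]
2. A_y = -12  [2·signedArea(AEF) = 158 ∩ AE · CD = 202]
   → A = (-3/2, -12)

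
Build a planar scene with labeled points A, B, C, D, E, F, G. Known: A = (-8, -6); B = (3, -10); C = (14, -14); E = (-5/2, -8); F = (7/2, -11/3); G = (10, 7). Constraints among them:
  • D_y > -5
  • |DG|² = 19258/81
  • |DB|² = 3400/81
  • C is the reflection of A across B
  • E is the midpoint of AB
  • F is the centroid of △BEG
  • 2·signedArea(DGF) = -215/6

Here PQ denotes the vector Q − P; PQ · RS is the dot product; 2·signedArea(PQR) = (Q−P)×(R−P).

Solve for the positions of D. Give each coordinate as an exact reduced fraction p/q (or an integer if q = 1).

1. D_x = -1/3  [line 32/3·x + -13/2·y + -76/3 = 0 ∩ |DB|² = 3400/81]
2. D_y = -40/9  [line 32/3·x + -13/2·y + -76/3 = 0 ∩ |DB|² = 3400/81]
   → D = (-1/3, -40/9)

D = (-1/3, -40/9)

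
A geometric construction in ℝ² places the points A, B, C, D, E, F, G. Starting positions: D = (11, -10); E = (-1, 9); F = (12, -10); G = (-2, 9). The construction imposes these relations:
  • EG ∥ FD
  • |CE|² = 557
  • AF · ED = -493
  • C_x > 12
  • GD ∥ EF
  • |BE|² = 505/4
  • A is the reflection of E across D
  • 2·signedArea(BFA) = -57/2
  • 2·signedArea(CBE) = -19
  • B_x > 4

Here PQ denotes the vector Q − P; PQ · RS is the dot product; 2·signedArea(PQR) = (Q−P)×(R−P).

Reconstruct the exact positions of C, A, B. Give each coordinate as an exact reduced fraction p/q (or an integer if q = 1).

1. A_x = 23  [A is the reflection of E across D]
2. A_y = -29  [A is the reflection of E across D]
   → A = (23, -29)
3. B_x = 5  [line 19·x + 11·y + -179/2 = 0 ∩ |BE|² = 505/4]
4. B_y = -1/2  [line 19·x + 11·y + -179/2 = 0 ∩ |BE|² = 505/4]
   → B = (5, -1/2)
5. C_x = 13  [line -19/2·x + -6·y + 127/2 = 0 ∩ |CE|² = 557]
6. C_y = -10  [line -19/2·x + -6·y + 127/2 = 0 ∩ |CE|² = 557]
   → C = (13, -10)

A = (23, -29)
B = (5, -1/2)
C = (13, -10)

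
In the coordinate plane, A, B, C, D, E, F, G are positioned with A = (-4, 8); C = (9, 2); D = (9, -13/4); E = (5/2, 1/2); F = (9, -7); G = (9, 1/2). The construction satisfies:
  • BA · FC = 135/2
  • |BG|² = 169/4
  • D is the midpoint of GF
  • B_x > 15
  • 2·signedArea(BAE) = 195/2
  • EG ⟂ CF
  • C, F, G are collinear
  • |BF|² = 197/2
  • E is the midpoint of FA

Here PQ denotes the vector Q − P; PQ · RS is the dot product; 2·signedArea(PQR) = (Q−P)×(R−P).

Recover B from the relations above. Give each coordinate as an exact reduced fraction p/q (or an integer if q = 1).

B = (31/2, 1/2)

1. B_x = 31/2  [2·signedArea(BAE) = 195/2 ∩ BA · FC = 135/2]
2. B_y = 1/2  [2·signedArea(BAE) = 195/2 ∩ BA · FC = 135/2]
   → B = (31/2, 1/2)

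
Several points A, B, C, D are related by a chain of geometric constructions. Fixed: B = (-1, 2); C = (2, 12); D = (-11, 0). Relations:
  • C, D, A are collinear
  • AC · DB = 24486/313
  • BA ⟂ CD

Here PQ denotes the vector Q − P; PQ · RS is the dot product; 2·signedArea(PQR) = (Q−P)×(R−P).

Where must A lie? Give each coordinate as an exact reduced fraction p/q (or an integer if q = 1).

A = (-1441/313, 1848/313)

1. A_x = -1441/313  [C, D, A are collinear ∩ BA ⟂ CD]
2. A_y = 1848/313  [C, D, A are collinear ∩ BA ⟂ CD]
   → A = (-1441/313, 1848/313)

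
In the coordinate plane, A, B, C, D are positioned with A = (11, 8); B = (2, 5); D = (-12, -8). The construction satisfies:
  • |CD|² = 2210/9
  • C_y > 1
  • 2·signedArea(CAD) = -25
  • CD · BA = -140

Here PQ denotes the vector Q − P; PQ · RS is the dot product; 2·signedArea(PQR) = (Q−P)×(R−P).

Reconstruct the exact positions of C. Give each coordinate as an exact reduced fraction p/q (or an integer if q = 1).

1. C_x = 1/3  [2·signedArea(CAD) = -25 ∩ CD · BA = -140]
2. C_y = 5/3  [2·signedArea(CAD) = -25 ∩ CD · BA = -140]
   → C = (1/3, 5/3)

C = (1/3, 5/3)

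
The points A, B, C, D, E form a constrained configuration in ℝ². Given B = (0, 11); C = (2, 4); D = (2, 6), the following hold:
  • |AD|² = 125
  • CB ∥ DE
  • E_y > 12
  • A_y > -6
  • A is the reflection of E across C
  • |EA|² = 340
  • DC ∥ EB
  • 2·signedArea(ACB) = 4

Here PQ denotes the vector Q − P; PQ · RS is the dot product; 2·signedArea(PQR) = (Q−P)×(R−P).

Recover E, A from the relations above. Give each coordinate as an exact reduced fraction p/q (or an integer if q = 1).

A = (4, -5)
E = (0, 13)

1. E_x = 0  [DC ∥ EB ∩ CB ∥ DE]
2. E_y = 13  [DC ∥ EB ∩ CB ∥ DE]
   → E = (0, 13)
3. A_x = 4  [A is the reflection of E across C]
4. A_y = -5  [A is the reflection of E across C]
   → A = (4, -5)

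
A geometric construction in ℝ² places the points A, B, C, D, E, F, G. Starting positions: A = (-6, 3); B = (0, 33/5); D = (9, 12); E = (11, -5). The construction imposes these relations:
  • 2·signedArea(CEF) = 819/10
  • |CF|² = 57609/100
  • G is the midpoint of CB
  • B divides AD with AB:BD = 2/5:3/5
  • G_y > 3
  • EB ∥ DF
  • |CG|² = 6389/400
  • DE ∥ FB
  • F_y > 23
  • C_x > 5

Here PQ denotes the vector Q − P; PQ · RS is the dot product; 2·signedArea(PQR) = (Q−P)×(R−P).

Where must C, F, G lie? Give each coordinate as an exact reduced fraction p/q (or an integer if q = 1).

C = (11/2, 4/5)
F = (-2, 118/5)
G = (11/4, 37/10)

1. F_x = -2  [DE ∥ FB ∩ EB ∥ DF]
2. F_y = 118/5  [DE ∥ FB ∩ EB ∥ DF]
   → F = (-2, 118/5)
3. C_x = 11/2  [line -143/5·x + -13·y + 1677/10 = 0 ∩ |CF|² = 57609/100]
4. C_y = 4/5  [line -143/5·x + -13·y + 1677/10 = 0 ∩ |CF|² = 57609/100]
   → C = (11/2, 4/5)
5. G_x = 11/4  [G is the midpoint of CB]
6. G_y = 37/10  [G is the midpoint of CB]
   → G = (11/4, 37/10)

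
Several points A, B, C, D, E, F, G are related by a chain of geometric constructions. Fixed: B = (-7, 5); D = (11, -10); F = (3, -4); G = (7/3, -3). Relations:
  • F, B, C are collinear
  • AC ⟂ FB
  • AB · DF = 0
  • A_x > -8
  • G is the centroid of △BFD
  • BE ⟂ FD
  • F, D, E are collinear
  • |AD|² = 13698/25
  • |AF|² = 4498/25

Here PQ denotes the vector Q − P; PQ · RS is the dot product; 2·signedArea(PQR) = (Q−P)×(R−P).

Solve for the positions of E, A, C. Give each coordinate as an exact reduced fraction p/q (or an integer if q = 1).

1. E_x = -193/25  [F, D, E are collinear ∩ BE ⟂ FD]
2. E_y = 101/25  [F, D, E are collinear ∩ BE ⟂ FD]
   → E = (-193/25, 101/25)
3. A_x = -184/25  [line 8·x + -6·y + 86 = 0 ∩ |AD|² = 13698/25]
4. A_y = 113/25  [line 8·x + -6·y + 86 = 0 ∩ |AD|² = 13698/25]
   → A = (-184/25, 113/25)
5. C_x = -6299/905  [F, B, C are collinear ∩ AC ⟂ FB]
6. C_y = 22463/4525  [F, B, C are collinear ∩ AC ⟂ FB]
   → C = (-6299/905, 22463/4525)

A = (-184/25, 113/25)
C = (-6299/905, 22463/4525)
E = (-193/25, 101/25)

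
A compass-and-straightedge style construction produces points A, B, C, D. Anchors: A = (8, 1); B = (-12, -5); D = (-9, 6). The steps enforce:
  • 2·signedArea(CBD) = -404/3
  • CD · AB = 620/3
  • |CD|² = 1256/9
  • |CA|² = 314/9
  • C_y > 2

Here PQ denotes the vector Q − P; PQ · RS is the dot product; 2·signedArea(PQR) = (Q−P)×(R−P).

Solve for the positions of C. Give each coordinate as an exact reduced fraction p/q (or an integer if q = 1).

1. C_x = 7/3  [CD · AB = 620/3 ∩ 2·signedArea(CBD) = -404/3]
2. C_y = 8/3  [CD · AB = 620/3 ∩ 2·signedArea(CBD) = -404/3]
   → C = (7/3, 8/3)

C = (7/3, 8/3)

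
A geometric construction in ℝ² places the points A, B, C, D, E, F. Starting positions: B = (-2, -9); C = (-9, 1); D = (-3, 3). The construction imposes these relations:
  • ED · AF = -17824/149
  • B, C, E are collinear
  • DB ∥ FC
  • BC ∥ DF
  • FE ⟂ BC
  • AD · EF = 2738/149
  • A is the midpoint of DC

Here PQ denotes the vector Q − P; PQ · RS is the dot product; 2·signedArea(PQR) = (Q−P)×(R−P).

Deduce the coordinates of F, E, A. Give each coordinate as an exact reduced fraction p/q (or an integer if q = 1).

1. F_x = -10  [DB ∥ FC ∩ BC ∥ DF]
2. F_y = 13  [DB ∥ FC ∩ BC ∥ DF]
   → F = (-10, 13)
3. E_x = -2230/149  [B, C, E are collinear ∩ FE ⟂ BC]
4. E_y = 1419/149  [B, C, E are collinear ∩ FE ⟂ BC]
   → E = (-2230/149, 1419/149)
5. A_x = -6  [A is the midpoint of DC]
6. A_y = 2  [A is the midpoint of DC]
   → A = (-6, 2)

A = (-6, 2)
E = (-2230/149, 1419/149)
F = (-10, 13)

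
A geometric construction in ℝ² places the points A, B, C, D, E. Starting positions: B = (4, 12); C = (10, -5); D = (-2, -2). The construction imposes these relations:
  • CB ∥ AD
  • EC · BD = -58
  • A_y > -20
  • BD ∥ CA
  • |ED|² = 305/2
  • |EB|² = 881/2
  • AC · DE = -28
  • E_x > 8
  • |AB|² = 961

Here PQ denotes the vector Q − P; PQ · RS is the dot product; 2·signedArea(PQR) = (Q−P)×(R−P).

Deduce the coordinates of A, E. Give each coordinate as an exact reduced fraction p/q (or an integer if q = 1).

A = (4, -19)
E = (17/2, -17/2)

1. A_x = 4  [CB ∥ AD ∩ BD ∥ CA]
2. A_y = -19  [CB ∥ AD ∩ BD ∥ CA]
   → A = (4, -19)
3. E_x = 17/2  [line 6·x + 14·y + 68 = 0 ∩ |EB|² = 881/2]
4. E_y = -17/2  [line 6·x + 14·y + 68 = 0 ∩ |EB|² = 881/2]
   → E = (17/2, -17/2)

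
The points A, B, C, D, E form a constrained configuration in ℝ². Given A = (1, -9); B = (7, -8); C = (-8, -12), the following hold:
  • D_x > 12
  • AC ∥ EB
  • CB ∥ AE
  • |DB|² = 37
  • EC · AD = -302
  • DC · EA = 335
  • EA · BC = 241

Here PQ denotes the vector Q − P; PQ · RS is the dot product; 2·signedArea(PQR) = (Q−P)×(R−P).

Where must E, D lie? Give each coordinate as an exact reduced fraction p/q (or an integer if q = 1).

D = (13, -7)
E = (16, -5)

1. E_x = 16  [AC ∥ EB ∩ CB ∥ AE]
2. E_y = -5  [AC ∥ EB ∩ CB ∥ AE]
   → E = (16, -5)
3. D_x = 13  [DC · EA = 335 ∩ EC · AD = -302]
4. D_y = -7  [DC · EA = 335 ∩ EC · AD = -302]
   → D = (13, -7)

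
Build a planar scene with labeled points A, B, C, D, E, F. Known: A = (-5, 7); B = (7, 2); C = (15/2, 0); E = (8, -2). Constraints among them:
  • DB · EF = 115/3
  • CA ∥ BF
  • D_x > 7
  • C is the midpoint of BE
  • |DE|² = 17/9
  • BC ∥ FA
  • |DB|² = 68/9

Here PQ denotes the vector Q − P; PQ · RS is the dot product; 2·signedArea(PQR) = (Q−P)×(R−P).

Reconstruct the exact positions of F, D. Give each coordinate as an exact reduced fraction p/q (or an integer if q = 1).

D = (23/3, -2/3)
F = (-11/2, 9)

1. F_x = -11/2  [BC ∥ FA ∩ CA ∥ BF]
2. F_y = 9  [BC ∥ FA ∩ CA ∥ BF]
   → F = (-11/2, 9)
3. D_x = 23/3  [line 27/2·x + -11·y + -665/6 = 0 ∩ |DE|² = 17/9]
4. D_y = -2/3  [line 27/2·x + -11·y + -665/6 = 0 ∩ |DE|² = 17/9]
   → D = (23/3, -2/3)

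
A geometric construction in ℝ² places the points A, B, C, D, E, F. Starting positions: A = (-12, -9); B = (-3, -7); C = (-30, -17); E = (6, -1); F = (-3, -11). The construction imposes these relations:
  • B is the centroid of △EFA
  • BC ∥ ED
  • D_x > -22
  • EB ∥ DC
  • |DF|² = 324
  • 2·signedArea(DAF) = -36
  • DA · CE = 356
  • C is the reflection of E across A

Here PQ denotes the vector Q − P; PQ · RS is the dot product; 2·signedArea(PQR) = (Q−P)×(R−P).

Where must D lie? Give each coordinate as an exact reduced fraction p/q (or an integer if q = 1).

D = (-21, -11)

1. D_x = -21  [EB ∥ DC ∩ BC ∥ ED]
2. D_y = -11  [EB ∥ DC ∩ BC ∥ ED]
   → D = (-21, -11)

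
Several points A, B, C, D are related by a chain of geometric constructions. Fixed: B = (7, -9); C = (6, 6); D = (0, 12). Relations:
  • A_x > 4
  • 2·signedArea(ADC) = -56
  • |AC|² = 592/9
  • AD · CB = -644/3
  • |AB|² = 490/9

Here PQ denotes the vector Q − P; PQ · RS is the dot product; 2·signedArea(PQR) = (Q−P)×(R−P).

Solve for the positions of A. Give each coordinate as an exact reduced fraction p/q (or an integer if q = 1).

A = (14/3, -2)

1. A_x = 14/3  [2·signedArea(ADC) = -56 ∩ AD · CB = -644/3]
2. A_y = -2  [2·signedArea(ADC) = -56 ∩ AD · CB = -644/3]
   → A = (14/3, -2)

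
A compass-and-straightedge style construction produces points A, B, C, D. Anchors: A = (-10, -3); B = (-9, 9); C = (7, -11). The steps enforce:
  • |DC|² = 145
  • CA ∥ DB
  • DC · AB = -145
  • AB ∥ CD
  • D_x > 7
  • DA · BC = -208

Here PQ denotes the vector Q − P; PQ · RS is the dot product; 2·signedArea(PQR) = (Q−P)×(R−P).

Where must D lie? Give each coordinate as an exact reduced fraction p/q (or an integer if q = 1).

D = (8, 1)

1. D_x = 8  [CA ∥ DB ∩ AB ∥ CD]
2. D_y = 1  [CA ∥ DB ∩ AB ∥ CD]
   → D = (8, 1)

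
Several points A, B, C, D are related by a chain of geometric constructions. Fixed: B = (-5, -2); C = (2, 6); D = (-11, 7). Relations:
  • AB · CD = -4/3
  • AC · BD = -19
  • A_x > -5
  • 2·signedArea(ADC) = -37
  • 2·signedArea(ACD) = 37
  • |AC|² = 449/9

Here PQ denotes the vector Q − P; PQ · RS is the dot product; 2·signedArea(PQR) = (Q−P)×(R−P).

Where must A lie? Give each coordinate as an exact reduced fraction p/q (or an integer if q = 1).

1. A_x = -14/3  [2·signedArea(ADC) = -37 ∩ AB · CD = -4/3]
2. A_y = 11/3  [2·signedArea(ADC) = -37 ∩ AB · CD = -4/3]
   → A = (-14/3, 11/3)

A = (-14/3, 11/3)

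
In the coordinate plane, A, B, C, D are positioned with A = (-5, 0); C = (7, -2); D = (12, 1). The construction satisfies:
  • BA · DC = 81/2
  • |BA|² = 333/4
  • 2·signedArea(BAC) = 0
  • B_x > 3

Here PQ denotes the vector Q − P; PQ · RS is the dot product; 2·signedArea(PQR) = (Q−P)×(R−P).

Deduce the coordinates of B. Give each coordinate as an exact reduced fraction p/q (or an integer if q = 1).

1. B_x = 4  [2·signedArea(BAC) = 0 ∩ BA · DC = 81/2]
2. B_y = -3/2  [2·signedArea(BAC) = 0 ∩ BA · DC = 81/2]
   → B = (4, -3/2)

B = (4, -3/2)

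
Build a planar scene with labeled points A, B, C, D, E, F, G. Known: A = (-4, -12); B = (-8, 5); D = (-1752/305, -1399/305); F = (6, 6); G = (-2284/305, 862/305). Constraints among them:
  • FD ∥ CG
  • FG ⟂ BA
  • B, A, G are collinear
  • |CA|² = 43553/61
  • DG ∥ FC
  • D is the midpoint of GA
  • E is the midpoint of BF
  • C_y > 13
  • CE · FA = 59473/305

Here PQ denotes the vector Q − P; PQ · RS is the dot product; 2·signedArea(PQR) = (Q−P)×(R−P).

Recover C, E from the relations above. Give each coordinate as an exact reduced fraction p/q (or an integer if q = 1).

C = (1298/305, 4091/305)
E = (-1, 11/2)

1. C_x = 1298/305  [FD ∥ CG ∩ DG ∥ FC]
2. C_y = 4091/305  [FD ∥ CG ∩ DG ∥ FC]
   → C = (1298/305, 4091/305)
3. E_x = -1  [E is the midpoint of BF]
4. E_y = 11/2  [E is the midpoint of BF]
   → E = (-1, 11/2)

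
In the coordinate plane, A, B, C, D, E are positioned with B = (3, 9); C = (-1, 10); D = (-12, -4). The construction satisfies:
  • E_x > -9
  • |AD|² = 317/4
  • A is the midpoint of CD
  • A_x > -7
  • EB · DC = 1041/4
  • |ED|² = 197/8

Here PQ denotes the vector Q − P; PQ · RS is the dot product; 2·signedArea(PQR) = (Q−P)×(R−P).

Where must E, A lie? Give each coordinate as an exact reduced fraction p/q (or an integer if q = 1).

A = (-13/2, 3)
E = (-33/4, -3/4)

1. E_x = -33/4  [line -11·x + -14·y + -405/4 = 0 ∩ |ED|² = 197/8]
2. E_y = -3/4  [line -11·x + -14·y + -405/4 = 0 ∩ |ED|² = 197/8]
   → E = (-33/4, -3/4)
3. A_x = -13/2  [A is the midpoint of CD]
4. A_y = 3  [A is the midpoint of CD]
   → A = (-13/2, 3)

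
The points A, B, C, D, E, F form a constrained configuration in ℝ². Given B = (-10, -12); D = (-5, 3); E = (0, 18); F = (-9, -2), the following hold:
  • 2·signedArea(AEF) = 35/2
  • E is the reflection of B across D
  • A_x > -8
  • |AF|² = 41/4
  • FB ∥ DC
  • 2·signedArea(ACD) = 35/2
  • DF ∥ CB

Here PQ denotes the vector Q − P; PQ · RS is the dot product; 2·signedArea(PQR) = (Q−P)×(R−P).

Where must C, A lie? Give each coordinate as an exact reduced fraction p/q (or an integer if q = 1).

A = (-7, 1/2)
C = (-6, -7)

1. C_x = -6  [DF ∥ CB ∩ FB ∥ DC]
2. C_y = -7  [DF ∥ CB ∩ FB ∥ DC]
   → C = (-6, -7)
3. A_x = -7  [2·signedArea(AEF) = 35/2 ∩ 2·signedArea(ACD) = 35/2]
4. A_y = 1/2  [2·signedArea(AEF) = 35/2 ∩ 2·signedArea(ACD) = 35/2]
   → A = (-7, 1/2)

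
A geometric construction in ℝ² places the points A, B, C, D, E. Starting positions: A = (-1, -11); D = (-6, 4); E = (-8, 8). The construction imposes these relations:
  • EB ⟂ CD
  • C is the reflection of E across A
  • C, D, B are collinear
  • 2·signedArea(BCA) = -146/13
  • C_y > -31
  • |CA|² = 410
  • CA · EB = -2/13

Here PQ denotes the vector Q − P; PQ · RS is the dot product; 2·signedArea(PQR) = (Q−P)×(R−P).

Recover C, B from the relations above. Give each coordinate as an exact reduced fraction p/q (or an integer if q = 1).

B = (-486/65, 532/65)
C = (6, -30)

1. C_x = 6  [C is the reflection of E across A]
2. C_y = -30  [C is the reflection of E across A]
   → C = (6, -30)
3. B_x = -486/65  [C, D, B are collinear ∩ EB ⟂ CD]
4. B_y = 532/65  [C, D, B are collinear ∩ EB ⟂ CD]
   → B = (-486/65, 532/65)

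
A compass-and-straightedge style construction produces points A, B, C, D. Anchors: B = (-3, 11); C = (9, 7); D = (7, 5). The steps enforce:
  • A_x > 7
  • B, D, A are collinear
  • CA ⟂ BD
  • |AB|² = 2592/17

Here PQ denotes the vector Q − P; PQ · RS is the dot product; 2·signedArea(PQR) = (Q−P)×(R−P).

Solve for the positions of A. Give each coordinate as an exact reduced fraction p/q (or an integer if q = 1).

A = (129/17, 79/17)

1. A_x = 129/17  [B, D, A are collinear ∩ CA ⟂ BD]
2. A_y = 79/17  [B, D, A are collinear ∩ CA ⟂ BD]
   → A = (129/17, 79/17)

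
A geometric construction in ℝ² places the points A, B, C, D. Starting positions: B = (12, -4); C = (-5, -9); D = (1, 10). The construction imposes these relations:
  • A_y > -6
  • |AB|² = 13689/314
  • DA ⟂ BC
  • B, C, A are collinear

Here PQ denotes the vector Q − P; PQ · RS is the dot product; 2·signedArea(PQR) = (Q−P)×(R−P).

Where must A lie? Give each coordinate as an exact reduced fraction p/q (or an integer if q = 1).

1. A_x = 1779/314  [B, C, A are collinear ∩ DA ⟂ BC]
2. A_y = -1841/314  [B, C, A are collinear ∩ DA ⟂ BC]
   → A = (1779/314, -1841/314)

A = (1779/314, -1841/314)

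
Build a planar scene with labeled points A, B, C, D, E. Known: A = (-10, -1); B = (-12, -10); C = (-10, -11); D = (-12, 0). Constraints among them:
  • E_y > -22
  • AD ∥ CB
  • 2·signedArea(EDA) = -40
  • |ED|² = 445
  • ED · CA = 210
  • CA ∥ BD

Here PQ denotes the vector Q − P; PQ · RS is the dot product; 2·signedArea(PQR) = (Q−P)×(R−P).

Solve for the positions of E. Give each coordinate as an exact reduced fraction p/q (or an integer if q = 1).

E = (-10, -21)

1. E_x = -10  [2·signedArea(EDA) = -40 ∩ ED · CA = 210]
2. E_y = -21  [2·signedArea(EDA) = -40 ∩ ED · CA = 210]
   → E = (-10, -21)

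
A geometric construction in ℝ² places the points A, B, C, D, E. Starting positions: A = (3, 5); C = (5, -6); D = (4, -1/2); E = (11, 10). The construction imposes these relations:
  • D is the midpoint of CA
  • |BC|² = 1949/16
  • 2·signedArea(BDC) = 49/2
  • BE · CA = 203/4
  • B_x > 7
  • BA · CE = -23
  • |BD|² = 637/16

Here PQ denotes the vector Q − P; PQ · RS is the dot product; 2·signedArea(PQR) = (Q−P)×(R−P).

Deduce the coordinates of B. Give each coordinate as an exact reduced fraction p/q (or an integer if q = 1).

1. B_x = 15/2  [2·signedArea(BDC) = 49/2 ∩ BE · CA = 203/4]
2. B_y = 19/4  [2·signedArea(BDC) = 49/2 ∩ BE · CA = 203/4]
   → B = (15/2, 19/4)

B = (15/2, 19/4)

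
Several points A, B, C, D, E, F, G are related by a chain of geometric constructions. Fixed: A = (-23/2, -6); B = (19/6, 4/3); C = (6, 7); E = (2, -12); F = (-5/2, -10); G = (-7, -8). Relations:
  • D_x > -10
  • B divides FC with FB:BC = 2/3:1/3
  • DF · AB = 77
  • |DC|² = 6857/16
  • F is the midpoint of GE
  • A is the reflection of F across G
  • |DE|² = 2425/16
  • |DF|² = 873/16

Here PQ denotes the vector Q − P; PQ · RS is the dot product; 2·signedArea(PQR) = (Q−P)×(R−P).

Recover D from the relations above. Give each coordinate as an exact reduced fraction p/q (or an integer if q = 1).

1. D_x = -37/4  [line -44/3·x + -22/3·y + -187 = 0 ∩ |DC|² = 6857/16]
2. D_y = -7  [line -44/3·x + -22/3·y + -187 = 0 ∩ |DC|² = 6857/16]
   → D = (-37/4, -7)

D = (-37/4, -7)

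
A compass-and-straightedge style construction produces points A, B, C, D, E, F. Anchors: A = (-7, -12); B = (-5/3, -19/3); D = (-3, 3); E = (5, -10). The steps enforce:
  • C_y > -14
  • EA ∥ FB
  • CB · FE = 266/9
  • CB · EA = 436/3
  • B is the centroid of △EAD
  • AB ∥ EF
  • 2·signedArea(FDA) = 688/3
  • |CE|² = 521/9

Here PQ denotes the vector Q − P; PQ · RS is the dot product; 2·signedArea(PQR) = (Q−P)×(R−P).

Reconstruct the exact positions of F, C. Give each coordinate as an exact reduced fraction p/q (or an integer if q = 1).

1. F_x = 31/3  [EA ∥ FB ∩ AB ∥ EF]
2. F_y = -13/3  [EA ∥ FB ∩ AB ∥ EF]
   → F = (31/3, -13/3)
3. C_x = 35/3  [CB · FE = 266/9 ∩ CB · EA = 436/3]
4. C_y = -41/3  [CB · FE = 266/9 ∩ CB · EA = 436/3]
   → C = (35/3, -41/3)

C = (35/3, -41/3)
F = (31/3, -13/3)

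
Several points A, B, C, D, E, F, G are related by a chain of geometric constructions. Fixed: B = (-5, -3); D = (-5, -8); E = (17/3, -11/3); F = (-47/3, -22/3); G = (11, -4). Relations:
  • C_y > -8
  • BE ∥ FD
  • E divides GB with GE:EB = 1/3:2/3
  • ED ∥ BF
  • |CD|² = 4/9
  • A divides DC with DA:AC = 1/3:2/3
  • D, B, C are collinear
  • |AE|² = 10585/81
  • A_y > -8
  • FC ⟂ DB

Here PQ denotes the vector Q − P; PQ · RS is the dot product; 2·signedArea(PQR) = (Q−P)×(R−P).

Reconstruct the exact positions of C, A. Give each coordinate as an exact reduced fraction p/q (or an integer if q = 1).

1. C_x = -5  [D, B, C are collinear ∩ FC ⟂ DB]
2. C_y = -22/3  [D, B, C are collinear ∩ FC ⟂ DB]
   → C = (-5, -22/3)
3. A_x = -5  [A divides DC with DA:AC = 1/3:2/3]
4. A_y = -70/9  [A divides DC with DA:AC = 1/3:2/3]
   → A = (-5, -70/9)

A = (-5, -70/9)
C = (-5, -22/3)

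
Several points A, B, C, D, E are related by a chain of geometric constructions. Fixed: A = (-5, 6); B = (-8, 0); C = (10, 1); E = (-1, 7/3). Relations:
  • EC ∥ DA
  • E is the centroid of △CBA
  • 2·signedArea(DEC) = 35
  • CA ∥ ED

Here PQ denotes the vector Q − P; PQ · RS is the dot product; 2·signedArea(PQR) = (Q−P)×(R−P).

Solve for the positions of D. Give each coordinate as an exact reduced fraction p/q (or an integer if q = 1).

D = (-16, 22/3)

1. D_x = -16  [EC ∥ DA ∩ CA ∥ ED]
2. D_y = 22/3  [EC ∥ DA ∩ CA ∥ ED]
   → D = (-16, 22/3)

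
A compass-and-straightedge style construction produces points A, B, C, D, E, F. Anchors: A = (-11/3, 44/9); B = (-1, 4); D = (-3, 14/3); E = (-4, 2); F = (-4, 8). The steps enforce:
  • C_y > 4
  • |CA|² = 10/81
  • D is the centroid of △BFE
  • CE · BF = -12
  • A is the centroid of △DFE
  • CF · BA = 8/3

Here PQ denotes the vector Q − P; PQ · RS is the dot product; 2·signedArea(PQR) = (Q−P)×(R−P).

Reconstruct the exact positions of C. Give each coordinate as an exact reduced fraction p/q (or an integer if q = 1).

C = (-4, 5)

1. C_x = -4  [CF · BA = 8/3 ∩ CE · BF = -12]
2. C_y = 5  [CF · BA = 8/3 ∩ CE · BF = -12]
   → C = (-4, 5)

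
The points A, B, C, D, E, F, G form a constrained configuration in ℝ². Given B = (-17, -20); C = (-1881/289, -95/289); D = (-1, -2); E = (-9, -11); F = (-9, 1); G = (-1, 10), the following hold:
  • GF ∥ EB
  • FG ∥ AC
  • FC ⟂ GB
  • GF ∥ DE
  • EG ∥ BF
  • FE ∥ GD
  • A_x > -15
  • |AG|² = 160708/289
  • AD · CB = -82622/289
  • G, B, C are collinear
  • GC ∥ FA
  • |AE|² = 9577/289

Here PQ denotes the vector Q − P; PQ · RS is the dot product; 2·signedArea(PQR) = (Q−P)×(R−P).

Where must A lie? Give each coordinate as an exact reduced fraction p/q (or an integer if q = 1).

A = (-4193/289, -2696/289)

1. A_x = -4193/289  [FG ∥ AC ∩ GC ∥ FA]
2. A_y = -2696/289  [FG ∥ AC ∩ GC ∥ FA]
   → A = (-4193/289, -2696/289)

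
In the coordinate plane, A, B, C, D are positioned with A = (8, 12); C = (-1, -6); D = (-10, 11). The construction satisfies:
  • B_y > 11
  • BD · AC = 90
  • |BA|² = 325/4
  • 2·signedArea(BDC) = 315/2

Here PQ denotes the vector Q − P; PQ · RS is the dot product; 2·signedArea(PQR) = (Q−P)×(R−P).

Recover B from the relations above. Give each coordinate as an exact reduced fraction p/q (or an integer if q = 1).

1. B_x = -1  [BD · AC = 90 ∩ 2·signedArea(BDC) = 315/2]
2. B_y = 23/2  [BD · AC = 90 ∩ 2·signedArea(BDC) = 315/2]
   → B = (-1, 23/2)

B = (-1, 23/2)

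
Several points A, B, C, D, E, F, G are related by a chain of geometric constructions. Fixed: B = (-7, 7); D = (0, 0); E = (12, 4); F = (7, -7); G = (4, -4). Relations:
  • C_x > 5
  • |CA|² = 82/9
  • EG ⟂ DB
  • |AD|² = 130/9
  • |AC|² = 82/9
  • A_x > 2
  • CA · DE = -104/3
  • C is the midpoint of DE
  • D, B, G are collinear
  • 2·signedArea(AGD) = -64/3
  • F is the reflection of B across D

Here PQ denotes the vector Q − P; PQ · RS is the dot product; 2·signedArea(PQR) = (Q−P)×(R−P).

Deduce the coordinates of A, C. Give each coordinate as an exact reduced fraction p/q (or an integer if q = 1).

1. C_x = 6  [C is the midpoint of DE]
2. C_y = 2  [C is the midpoint of DE]
   → C = (6, 2)
3. A_x = 3  [2·signedArea(AGD) = -64/3 ∩ CA · DE = -104/3]
4. A_y = 7/3  [2·signedArea(AGD) = -64/3 ∩ CA · DE = -104/3]
   → A = (3, 7/3)

A = (3, 7/3)
C = (6, 2)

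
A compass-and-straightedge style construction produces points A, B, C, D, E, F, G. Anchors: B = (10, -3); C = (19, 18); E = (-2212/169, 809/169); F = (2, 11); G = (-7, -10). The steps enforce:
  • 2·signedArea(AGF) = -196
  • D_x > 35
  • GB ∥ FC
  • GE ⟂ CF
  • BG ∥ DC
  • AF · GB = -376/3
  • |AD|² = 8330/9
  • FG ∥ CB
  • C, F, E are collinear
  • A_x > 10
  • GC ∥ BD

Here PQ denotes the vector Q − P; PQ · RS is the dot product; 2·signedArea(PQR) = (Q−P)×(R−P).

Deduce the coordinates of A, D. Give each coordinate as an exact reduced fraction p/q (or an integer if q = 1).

A = (31/3, 26/3)
D = (36, 25)

1. A_x = 31/3  [2·signedArea(AGF) = -196 ∩ AF · GB = -376/3]
2. A_y = 26/3  [2·signedArea(AGF) = -196 ∩ AF · GB = -376/3]
   → A = (31/3, 26/3)
3. D_x = 36  [BG ∥ DC ∩ GC ∥ BD]
4. D_y = 25  [BG ∥ DC ∩ GC ∥ BD]
   → D = (36, 25)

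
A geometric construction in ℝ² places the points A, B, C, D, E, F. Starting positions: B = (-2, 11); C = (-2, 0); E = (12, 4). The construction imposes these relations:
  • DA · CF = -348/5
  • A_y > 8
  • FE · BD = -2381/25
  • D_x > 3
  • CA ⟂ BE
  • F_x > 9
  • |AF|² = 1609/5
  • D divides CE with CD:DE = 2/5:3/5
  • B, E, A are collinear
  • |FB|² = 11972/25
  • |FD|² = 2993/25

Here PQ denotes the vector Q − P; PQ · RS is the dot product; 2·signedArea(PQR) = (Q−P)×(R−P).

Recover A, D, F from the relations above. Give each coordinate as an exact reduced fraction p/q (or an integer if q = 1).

1. A_x = 12/5  [B, E, A are collinear ∩ CA ⟂ BE]
2. A_y = 44/5  [B, E, A are collinear ∩ CA ⟂ BE]
   → A = (12/5, 44/5)
3. D_x = 18/5  [D divides CE with CD:DE = 2/5:3/5]
4. D_y = 8/5  [D divides CE with CD:DE = 2/5:3/5]
   → D = (18/5, 8/5)
5. F_x = 46/5  [FE · BD = -2381/25 ∩ DA · CF = -348/5]
6. F_y = -39/5  [FE · BD = -2381/25 ∩ DA · CF = -348/5]
   → F = (46/5, -39/5)

A = (12/5, 44/5)
D = (18/5, 8/5)
F = (46/5, -39/5)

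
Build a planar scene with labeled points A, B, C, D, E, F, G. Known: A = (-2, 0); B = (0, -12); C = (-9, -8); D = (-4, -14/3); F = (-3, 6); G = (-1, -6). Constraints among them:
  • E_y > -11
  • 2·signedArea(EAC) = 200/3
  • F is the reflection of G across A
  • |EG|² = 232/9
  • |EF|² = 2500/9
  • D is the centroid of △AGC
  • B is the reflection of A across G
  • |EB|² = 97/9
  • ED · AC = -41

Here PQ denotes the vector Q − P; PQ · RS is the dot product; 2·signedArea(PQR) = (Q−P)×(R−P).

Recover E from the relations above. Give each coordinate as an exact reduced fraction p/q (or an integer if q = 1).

E = (-3, -32/3)

1. E_x = -3  [ED · AC = -41 ∩ 2·signedArea(EAC) = 200/3]
2. E_y = -32/3  [ED · AC = -41 ∩ 2·signedArea(EAC) = 200/3]
   → E = (-3, -32/3)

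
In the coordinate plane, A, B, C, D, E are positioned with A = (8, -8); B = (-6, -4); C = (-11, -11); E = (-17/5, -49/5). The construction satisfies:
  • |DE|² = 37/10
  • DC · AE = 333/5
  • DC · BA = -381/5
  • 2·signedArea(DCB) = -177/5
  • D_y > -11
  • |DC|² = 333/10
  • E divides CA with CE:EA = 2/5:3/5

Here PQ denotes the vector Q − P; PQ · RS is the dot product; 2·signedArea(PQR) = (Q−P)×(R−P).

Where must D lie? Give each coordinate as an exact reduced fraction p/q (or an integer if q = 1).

D = (-53/10, -101/10)

1. D_x = -53/10  [DC · BA = -381/5 ∩ 2·signedArea(DCB) = -177/5]
2. D_y = -101/10  [DC · BA = -381/5 ∩ 2·signedArea(DCB) = -177/5]
   → D = (-53/10, -101/10)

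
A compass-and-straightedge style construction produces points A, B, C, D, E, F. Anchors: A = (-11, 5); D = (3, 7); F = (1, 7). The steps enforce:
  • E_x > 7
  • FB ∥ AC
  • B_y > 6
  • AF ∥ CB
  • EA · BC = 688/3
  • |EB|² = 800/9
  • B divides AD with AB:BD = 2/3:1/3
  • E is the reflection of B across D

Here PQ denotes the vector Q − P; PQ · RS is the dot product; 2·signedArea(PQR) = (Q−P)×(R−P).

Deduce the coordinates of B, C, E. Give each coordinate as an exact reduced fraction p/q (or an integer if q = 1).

B = (-5/3, 19/3)
C = (-41/3, 13/3)
E = (23/3, 23/3)

1. B_x = -5/3  [B divides AD with AB:BD = 2/3:1/3]
2. B_y = 19/3  [B divides AD with AB:BD = 2/3:1/3]
   → B = (-5/3, 19/3)
3. C_x = -41/3  [AF ∥ CB ∩ FB ∥ AC]
4. C_y = 13/3  [AF ∥ CB ∩ FB ∥ AC]
   → C = (-41/3, 13/3)
5. E_x = 23/3  [E is the reflection of B across D]
6. E_y = 23/3  [E is the reflection of B across D]
   → E = (23/3, 23/3)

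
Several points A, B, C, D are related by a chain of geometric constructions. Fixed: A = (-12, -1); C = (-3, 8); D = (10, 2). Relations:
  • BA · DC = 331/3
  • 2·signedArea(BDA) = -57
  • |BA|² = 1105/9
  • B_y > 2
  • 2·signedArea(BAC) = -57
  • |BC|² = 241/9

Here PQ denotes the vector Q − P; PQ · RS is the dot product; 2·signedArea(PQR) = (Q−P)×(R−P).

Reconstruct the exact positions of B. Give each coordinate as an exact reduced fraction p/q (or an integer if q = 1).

B = (-5/3, 3)

1. B_x = -5/3  [2·signedArea(BAC) = -57 ∩ 2·signedArea(BDA) = -57]
2. B_y = 3  [2·signedArea(BAC) = -57 ∩ 2·signedArea(BDA) = -57]
   → B = (-5/3, 3)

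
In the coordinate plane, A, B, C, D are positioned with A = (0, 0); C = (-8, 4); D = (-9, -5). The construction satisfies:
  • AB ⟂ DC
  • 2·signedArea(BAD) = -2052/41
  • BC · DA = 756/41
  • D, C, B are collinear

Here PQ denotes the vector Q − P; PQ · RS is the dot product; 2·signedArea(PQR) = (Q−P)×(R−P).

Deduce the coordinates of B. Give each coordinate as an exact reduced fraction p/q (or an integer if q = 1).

B = (-342/41, 38/41)

1. B_x = -342/41  [D, C, B are collinear ∩ AB ⟂ DC]
2. B_y = 38/41  [D, C, B are collinear ∩ AB ⟂ DC]
   → B = (-342/41, 38/41)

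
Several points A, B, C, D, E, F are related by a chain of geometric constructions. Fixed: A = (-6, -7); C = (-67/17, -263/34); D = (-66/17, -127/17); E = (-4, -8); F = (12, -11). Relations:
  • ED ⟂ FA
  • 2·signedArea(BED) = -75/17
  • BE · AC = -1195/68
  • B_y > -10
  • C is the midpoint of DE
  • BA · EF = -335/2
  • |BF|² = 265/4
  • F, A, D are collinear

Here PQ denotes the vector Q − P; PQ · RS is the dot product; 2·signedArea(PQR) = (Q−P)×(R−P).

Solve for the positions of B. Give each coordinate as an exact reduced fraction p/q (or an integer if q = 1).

1. B_x = 4  [BA · EF = -335/2 ∩ 2·signedArea(BED) = -75/17]
2. B_y = -19/2  [BA · EF = -335/2 ∩ 2·signedArea(BED) = -75/17]
   → B = (4, -19/2)

B = (4, -19/2)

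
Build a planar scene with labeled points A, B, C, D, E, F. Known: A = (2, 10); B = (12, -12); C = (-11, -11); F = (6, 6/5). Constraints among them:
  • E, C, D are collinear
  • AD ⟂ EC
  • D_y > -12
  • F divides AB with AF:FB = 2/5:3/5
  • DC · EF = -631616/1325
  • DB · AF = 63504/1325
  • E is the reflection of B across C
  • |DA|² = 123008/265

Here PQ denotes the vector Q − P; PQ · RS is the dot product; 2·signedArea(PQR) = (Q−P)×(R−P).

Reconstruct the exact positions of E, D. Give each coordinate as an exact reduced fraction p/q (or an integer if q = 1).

1. E_x = -34  [E is the reflection of B across C]
2. E_y = -10  [E is the reflection of B across C]
   → E = (-34, -10)
3. D_x = 282/265  [E, C, D are collinear ∩ AD ⟂ EC]
4. D_y = -3054/265  [E, C, D are collinear ∩ AD ⟂ EC]
   → D = (282/265, -3054/265)

D = (282/265, -3054/265)
E = (-34, -10)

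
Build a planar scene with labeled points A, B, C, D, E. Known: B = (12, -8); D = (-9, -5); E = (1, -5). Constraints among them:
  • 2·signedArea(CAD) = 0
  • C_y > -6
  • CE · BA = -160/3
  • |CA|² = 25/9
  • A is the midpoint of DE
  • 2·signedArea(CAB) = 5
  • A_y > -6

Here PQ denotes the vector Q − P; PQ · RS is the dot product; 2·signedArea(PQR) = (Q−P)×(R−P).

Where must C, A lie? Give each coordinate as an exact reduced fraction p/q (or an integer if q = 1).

A = (-4, -5)
C = (-7/3, -5)

1. A_x = -4  [A is the midpoint of DE]
2. A_y = -5  [A is the midpoint of DE]
   → A = (-4, -5)
3. C_x = -7/3  [2·signedArea(CAD) = 0 ∩ CE · BA = -160/3]
4. C_y = -5  [2·signedArea(CAD) = 0 ∩ CE · BA = -160/3]
   → C = (-7/3, -5)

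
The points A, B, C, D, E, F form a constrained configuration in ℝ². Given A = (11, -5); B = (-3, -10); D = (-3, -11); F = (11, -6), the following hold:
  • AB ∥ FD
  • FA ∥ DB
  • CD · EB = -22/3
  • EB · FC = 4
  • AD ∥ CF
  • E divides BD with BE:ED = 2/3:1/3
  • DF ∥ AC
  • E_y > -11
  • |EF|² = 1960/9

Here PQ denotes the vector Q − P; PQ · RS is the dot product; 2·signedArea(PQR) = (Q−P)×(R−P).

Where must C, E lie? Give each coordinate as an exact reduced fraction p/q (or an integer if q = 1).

C = (25, 0)
E = (-3, -32/3)

1. C_x = 25  [AD ∥ CF ∩ DF ∥ AC]
2. C_y = 0  [AD ∥ CF ∩ DF ∥ AC]
   → C = (25, 0)
3. E_x = -3  [E divides BD with BE:ED = 2/3:1/3]
4. E_y = -32/3  [E divides BD with BE:ED = 2/3:1/3]
   → E = (-3, -32/3)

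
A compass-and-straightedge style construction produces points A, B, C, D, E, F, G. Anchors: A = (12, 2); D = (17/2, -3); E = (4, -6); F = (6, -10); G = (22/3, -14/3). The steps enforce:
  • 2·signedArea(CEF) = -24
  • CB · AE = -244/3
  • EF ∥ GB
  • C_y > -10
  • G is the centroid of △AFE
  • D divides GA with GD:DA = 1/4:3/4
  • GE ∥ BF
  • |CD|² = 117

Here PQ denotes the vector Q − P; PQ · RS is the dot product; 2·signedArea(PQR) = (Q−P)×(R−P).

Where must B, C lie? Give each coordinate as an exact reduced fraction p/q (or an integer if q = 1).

B = (28/3, -26/3)
C = (-1/2, -9)

1. B_x = 28/3  [GE ∥ BF ∩ EF ∥ GB]
2. B_y = -26/3  [GE ∥ BF ∩ EF ∥ GB]
   → B = (28/3, -26/3)
3. C_x = -1/2  [2·signedArea(CEF) = -24 ∩ CB · AE = -244/3]
4. C_y = -9  [2·signedArea(CEF) = -24 ∩ CB · AE = -244/3]
   → C = (-1/2, -9)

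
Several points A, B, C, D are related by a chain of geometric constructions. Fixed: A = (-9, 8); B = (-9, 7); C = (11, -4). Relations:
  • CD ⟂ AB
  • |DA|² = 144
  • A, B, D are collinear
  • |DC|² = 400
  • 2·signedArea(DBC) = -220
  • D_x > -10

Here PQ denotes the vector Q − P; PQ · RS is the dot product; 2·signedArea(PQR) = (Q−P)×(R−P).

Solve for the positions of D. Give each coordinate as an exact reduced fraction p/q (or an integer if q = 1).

D = (-9, -4)

1. D_x = -9  [A, B, D are collinear ∩ CD ⟂ AB]
2. D_y = -4  [A, B, D are collinear ∩ CD ⟂ AB]
   → D = (-9, -4)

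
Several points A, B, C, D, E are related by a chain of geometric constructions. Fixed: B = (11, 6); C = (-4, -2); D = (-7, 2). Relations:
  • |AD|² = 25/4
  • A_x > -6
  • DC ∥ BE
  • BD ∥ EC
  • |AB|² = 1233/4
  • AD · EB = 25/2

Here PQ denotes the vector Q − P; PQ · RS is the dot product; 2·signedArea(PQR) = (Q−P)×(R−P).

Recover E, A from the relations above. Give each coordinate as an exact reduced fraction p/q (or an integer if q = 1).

1. E_x = 14  [BD ∥ EC ∩ DC ∥ BE]
2. E_y = 2  [BD ∥ EC ∩ DC ∥ BE]
   → E = (14, 2)
3. A_x = -11/2  [line 3·x + -4·y + 33/2 = 0 ∩ |AD|² = 25/4]
4. A_y = 0  [line 3·x + -4·y + 33/2 = 0 ∩ |AD|² = 25/4]
   → A = (-11/2, 0)

A = (-11/2, 0)
E = (14, 2)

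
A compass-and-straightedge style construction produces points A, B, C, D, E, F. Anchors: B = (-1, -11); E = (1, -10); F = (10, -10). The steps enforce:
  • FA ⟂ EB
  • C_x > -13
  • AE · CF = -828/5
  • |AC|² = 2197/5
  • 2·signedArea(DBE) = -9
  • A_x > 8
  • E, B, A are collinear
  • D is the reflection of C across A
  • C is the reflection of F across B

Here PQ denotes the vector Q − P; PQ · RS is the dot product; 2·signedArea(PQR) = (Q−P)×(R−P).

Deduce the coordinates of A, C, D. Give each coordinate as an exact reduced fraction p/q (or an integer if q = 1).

A = (41/5, -32/5)
C = (-12, -12)
D = (142/5, -4/5)

1. A_x = 41/5  [E, B, A are collinear ∩ FA ⟂ EB]
2. A_y = -32/5  [E, B, A are collinear ∩ FA ⟂ EB]
   → A = (41/5, -32/5)
3. C_x = -12  [C is the reflection of F across B]
4. C_y = -12  [C is the reflection of F across B]
   → C = (-12, -12)
5. D_x = 142/5  [D is the reflection of C across A]
6. D_y = -4/5  [D is the reflection of C across A]
   → D = (142/5, -4/5)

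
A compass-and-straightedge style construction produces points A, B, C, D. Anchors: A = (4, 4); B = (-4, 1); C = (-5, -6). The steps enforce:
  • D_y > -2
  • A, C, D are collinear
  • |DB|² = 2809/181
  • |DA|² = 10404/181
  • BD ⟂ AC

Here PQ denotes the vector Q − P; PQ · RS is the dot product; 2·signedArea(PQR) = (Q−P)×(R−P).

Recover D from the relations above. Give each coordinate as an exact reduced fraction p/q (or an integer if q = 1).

1. D_x = -194/181  [A, C, D are collinear ∩ BD ⟂ AC]
2. D_y = -296/181  [A, C, D are collinear ∩ BD ⟂ AC]
   → D = (-194/181, -296/181)

D = (-194/181, -296/181)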